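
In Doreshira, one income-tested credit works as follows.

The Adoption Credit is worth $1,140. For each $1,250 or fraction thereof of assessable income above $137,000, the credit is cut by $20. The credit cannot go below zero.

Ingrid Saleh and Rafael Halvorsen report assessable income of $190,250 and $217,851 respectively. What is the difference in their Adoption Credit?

$280

Ingrid ($190,250): Adoption Credit: income exceeds $137,000 by $53,250, which is 43 full-or-partial $1,250 increments; reduction = 43 × $20 = $860, leaving $280.
Rafael ($217,851): Adoption Credit: income exceeds $137,000 by $80,851 → 65 increments × $20 = $1,300 ≥ base, so the credit is $0.
Difference: |$280 − $0| = $280.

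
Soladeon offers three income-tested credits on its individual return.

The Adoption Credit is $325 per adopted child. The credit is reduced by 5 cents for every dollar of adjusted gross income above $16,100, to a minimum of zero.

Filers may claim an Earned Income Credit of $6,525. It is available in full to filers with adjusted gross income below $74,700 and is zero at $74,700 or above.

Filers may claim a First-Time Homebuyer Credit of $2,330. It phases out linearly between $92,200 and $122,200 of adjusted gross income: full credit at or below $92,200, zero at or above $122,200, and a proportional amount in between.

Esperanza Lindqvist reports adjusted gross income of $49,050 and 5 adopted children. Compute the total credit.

Adoption Credit: base = 5 × $325 = $1,625. 5% of the $32,950 excess over $16,100 is $1,647.50 ≥ base, so the credit is $0.
Earned Income Credit: $49,050 is below the $74,700 cutoff, so the full $6,525 applies.
First-Time Homebuyer Credit: $49,050 is at or below the $92,200 threshold, so the full $2,330 applies.
Total: $0 + $6,525 + $2,330 = $8,855.

$8,855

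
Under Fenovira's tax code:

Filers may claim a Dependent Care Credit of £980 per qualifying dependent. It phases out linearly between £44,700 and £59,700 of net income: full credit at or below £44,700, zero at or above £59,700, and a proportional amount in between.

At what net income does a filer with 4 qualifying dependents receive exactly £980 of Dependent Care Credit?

£55,950

Full credit = 4 × £980 = £3,920.
£980 is 980/3,920 of the full £3,920, so 2,940/3,920 of the £15,000 range has been used: income = £44,700 + £15,000 × 2,940/3,920 = £55,950.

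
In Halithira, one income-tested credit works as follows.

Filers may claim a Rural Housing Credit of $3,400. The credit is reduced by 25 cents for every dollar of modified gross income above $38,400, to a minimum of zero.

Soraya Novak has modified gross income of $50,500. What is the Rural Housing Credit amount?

Rural Housing Credit: 25% of the $12,100 excess over $38,400 is $3,025; credit = $3,400 − $3,025 = $375.

$375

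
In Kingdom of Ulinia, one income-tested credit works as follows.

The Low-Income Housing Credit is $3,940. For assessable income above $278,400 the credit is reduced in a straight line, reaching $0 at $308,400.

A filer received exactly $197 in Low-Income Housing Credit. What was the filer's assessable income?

$306,900

$197 is 197/3,940 of the full $3,940, so 3,743/3,940 of the $30,000 range has been used: income = $278,400 + $30,000 × 3,743/3,940 = $306,900.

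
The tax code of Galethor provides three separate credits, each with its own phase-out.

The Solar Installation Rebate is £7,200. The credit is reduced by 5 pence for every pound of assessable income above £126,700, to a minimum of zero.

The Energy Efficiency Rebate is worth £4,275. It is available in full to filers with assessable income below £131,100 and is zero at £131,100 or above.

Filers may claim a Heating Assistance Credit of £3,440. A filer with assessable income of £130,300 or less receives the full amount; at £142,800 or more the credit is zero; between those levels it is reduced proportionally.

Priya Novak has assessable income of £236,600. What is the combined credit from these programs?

Solar Installation Rebate: 5% of the £109,900 excess over £126,700 is £5,495; credit = £7,200 − £5,495 = £1,705.
Energy Efficiency Rebate: £236,600 meets or exceeds the £131,100 cutoff, so the credit is £0.
Heating Assistance Credit: £236,600 is at or above £142,800, so the credit is £0.
Total: £1,705 + £0 + £0 = £1,705.

£1,705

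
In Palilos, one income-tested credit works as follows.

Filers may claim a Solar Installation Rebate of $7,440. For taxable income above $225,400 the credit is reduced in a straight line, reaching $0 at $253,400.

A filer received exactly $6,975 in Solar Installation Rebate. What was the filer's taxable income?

$6,975 is 6,975/7,440 of the full $7,440, so 465/7,440 of the $28,000 range has been used: income = $225,400 + $28,000 × 465/7,440 = $227,150.

$227,150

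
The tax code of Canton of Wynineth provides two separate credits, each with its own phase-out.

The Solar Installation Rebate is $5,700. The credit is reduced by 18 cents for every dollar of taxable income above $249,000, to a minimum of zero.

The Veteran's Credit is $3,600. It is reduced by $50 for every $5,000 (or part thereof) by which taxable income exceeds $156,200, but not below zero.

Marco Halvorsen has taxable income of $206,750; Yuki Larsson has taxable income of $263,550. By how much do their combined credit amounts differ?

Marco ($206,750): Solar Installation Rebate: $206,750 is at or below the $249,000 threshold, so the full $5,700 applies. Veteran's Credit: income exceeds $156,200 by $50,550, which is 11 full-or-partial $5,000 increments; reduction = 11 × $50 = $550, leaving $3,050. total $5,700 + $3,050 = $8,750
Yuki ($263,550): Solar Installation Rebate: 18% of the $14,550 excess over $249,000 is $2,619; credit = $5,700 − $2,619 = $3,081. Veteran's Credit: income exceeds $156,200 by $107,350, which is 22 full-or-partial $5,000 increments; reduction = 22 × $50 = $1,100, leaving $2,500. total $3,081 + $2,500 = $5,581
Difference: |$8,750 − $5,581| = $3,169.

$3,169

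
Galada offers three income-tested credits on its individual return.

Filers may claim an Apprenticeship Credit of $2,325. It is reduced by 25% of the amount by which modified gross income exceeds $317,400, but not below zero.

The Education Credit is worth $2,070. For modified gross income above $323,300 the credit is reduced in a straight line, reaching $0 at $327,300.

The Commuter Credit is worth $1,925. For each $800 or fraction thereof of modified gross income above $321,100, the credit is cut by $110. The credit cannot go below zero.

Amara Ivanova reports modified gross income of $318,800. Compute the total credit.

Apprenticeship Credit: 25% of the $1,400 excess over $317,400 is $350; credit = $2,325 − $350 = $1,975.
Education Credit: $318,800 is at or below the $323,300 threshold, so the full $2,070 applies.
Commuter Credit: $318,800 is at or below the $321,100 threshold, so the full $1,925 applies.
Total: $1,975 + $2,070 + $1,925 = $5,970.

$5,970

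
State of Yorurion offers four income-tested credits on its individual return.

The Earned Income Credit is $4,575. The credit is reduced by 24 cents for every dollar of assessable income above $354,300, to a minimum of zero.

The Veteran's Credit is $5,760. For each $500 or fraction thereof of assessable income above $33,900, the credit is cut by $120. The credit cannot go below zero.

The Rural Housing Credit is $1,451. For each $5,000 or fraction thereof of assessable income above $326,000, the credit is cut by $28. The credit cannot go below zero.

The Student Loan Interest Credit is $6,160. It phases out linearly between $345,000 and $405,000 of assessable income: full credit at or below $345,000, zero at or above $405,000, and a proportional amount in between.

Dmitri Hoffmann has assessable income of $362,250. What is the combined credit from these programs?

Earned Income Credit: 24% of the $7,950 excess over $354,300 is $1,908; credit = $4,575 − $1,908 = $2,667.
Veteran's Credit: income exceeds $33,900 by $328,350 → 657 increments × $120 = $78,840 ≥ base, so the credit is $0.
Rural Housing Credit: income exceeds $326,000 by $36,250, which is 8 full-or-partial $5,000 increments; reduction = 8 × $28 = $224, leaving $1,227.
Student Loan Interest Credit: $362,250 is $17,250 into a $60,000 phase-out range, leaving 42,750/60,000 of the credit: $6,160 × 42,750/60,000 = $4,389.
Total: $2,667 + $0 + $1,227 + $4,389 = $8,283.

$8,283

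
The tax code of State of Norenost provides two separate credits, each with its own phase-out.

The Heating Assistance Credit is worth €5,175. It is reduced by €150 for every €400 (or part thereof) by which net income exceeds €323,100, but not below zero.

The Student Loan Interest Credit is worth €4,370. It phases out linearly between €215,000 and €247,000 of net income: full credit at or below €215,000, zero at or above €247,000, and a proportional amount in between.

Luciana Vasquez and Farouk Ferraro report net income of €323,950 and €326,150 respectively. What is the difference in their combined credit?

Luciana (€323,950): Heating Assistance Credit: income exceeds €323,100 by €850, which is 3 full-or-partial €400 increments; reduction = 3 × €150 = €450, leaving €4,725. Student Loan Interest Credit: €323,950 is at or above €247,000, so the credit is €0. total €4,725 + €0 = €4,725
Farouk (€326,150): Heating Assistance Credit: income exceeds €323,100 by €3,050, which is 8 full-or-partial €400 increments; reduction = 8 × €150 = €1,200, leaving €3,975. Student Loan Interest Credit: €326,150 is at or above €247,000, so the credit is €0. total €3,975 + €0 = €3,975
Difference: |€4,725 − €3,975| = €750.

€750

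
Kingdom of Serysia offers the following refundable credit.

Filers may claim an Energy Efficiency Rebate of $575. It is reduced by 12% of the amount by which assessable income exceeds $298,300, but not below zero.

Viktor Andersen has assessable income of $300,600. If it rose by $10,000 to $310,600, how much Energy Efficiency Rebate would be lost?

$299

At $300,600 — 12% of the $2,300 excess over $298,300 is $276; credit = $575 − $276 = $299.
At $310,600 — 12% of the $12,300 excess over $298,300 is $1,476 ≥ base, so the credit is $0.
Lost: $299 − $0 = $299.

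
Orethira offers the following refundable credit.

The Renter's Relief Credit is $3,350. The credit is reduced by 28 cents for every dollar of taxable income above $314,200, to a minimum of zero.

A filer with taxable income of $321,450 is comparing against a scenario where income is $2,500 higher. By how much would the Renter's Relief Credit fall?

At $321,450 — 28% of the $7,250 excess over $314,200 is $2,030; credit = $3,350 − $2,030 = $1,320.
At $323,950 — 28% of the $9,750 excess over $314,200 is $2,730; credit = $3,350 − $2,730 = $620.
Lost: $1,320 − $620 = $700.

$700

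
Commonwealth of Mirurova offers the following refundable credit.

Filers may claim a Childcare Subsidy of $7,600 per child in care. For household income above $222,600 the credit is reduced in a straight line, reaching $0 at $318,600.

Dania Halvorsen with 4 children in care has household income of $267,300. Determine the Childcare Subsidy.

Childcare Subsidy: base = 4 × $7,600 = $30,400. $267,300 is $44,700 into a $96,000 phase-out range, leaving 51,300/96,000 of the credit: $30,400 × 51,300/96,000 = $16,245.

$16,245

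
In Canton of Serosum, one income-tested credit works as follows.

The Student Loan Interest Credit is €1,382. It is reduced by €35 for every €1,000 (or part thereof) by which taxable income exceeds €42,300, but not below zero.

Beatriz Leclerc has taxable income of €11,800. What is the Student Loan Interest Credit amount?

Student Loan Interest Credit: €11,800 is at or below the €42,300 threshold, so the full €1,382 applies.

€1,382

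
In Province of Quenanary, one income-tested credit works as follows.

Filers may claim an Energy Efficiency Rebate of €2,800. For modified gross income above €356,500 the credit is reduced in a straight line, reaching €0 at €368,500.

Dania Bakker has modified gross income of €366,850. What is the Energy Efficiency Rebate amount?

€385

Energy Efficiency Rebate: €366,850 is €10,350 into a €12,000 phase-out range, leaving 1,650/12,000 of the credit: €2,800 × 1,650/12,000 = €385.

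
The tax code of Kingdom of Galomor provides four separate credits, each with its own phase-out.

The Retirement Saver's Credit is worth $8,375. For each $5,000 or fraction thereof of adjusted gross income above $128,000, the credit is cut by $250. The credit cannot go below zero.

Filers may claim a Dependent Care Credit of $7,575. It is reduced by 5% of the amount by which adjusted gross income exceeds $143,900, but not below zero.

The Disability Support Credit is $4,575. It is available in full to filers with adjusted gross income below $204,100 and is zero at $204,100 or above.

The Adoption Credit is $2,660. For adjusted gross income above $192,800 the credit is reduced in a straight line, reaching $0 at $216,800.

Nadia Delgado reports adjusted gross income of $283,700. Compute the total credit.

Retirement Saver's Credit: income exceeds $128,000 by $155,700, which is 32 full-or-partial $5,000 increments; reduction = 32 × $250 = $8,000, leaving $375.
Dependent Care Credit: 5% of the $139,800 excess over $143,900 is $6,990; credit = $7,575 − $6,990 = $585.
Disability Support Credit: $283,700 meets or exceeds the $204,100 cutoff, so the credit is $0.
Adoption Credit: $283,700 is at or above $216,800, so the credit is $0.
Total: $375 + $585 + $0 + $0 = $960.

$960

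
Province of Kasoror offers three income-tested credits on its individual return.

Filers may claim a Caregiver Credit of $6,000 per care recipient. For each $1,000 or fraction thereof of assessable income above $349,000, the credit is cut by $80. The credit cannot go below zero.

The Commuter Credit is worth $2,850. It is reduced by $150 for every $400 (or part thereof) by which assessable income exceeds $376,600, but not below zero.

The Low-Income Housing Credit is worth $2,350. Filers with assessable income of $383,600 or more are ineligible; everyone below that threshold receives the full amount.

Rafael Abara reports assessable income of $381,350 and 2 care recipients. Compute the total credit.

$12,760

Caregiver Credit: base = 2 × $6,000 = $12,000. income exceeds $349,000 by $32,350, which is 33 full-or-partial $1,000 increments; reduction = 33 × $80 = $2,640, leaving $9,360.
Commuter Credit: income exceeds $376,600 by $4,750, which is 12 full-or-partial $400 increments; reduction = 12 × $150 = $1,800, leaving $1,050.
Low-Income Housing Credit: $381,350 is below the $383,600 cutoff, so the full $2,350 applies.
Total: $9,360 + $1,050 + $2,350 = $12,760.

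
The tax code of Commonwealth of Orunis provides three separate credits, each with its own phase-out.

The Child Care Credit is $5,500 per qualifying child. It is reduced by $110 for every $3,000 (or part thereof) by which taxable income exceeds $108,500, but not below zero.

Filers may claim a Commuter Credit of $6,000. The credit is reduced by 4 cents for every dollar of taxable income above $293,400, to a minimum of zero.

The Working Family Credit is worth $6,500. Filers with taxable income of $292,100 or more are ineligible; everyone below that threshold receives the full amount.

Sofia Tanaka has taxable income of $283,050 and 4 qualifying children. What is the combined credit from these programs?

$28,010

Child Care Credit: base = 4 × $5,500 = $22,000. income exceeds $108,500 by $174,550, which is 59 full-or-partial $3,000 increments; reduction = 59 × $110 = $6,490, leaving $15,510.
Commuter Credit: $283,050 is at or below the $293,400 threshold, so the full $6,000 applies.
Working Family Credit: $283,050 is below the $292,100 cutoff, so the full $6,500 applies.
Total: $15,510 + $6,000 + $6,500 = $28,010.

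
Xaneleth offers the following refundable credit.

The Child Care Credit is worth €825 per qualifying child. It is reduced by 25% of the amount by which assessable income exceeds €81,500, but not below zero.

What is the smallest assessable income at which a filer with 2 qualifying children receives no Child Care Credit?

€88,100

Full credit = 2 × €825 = €1,650.
The credit falls by 25% of each euro above €81,500, so it reaches zero when the excess is €1,650 / 25% = €6,600: income = €81,500 + €6,600 = €88,100.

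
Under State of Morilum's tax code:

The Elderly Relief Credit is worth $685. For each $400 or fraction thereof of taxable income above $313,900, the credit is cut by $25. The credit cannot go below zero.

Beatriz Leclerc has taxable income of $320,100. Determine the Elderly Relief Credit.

$285

Elderly Relief Credit: income exceeds $313,900 by $6,200, which is 16 full-or-partial $400 increments; reduction = 16 × $25 = $400, leaving $285.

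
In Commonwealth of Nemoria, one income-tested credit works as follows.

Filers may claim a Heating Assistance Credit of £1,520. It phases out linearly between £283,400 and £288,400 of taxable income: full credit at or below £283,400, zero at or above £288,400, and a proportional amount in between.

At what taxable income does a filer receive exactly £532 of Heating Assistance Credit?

£532 is 532/1,520 of the full £1,520, so 988/1,520 of the £5,000 range has been used: income = £283,400 + £5,000 × 988/1,520 = £286,650.

£286,650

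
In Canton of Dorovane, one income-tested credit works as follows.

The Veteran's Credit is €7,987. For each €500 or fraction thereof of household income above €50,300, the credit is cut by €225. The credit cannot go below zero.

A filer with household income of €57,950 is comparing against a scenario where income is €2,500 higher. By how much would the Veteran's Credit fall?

At €57,950 — income exceeds €50,300 by €7,650, which is 16 full-or-partial €500 increments; reduction = 16 × €225 = €3,600, leaving €4,387.
At €60,450 — income exceeds €50,300 by €10,150, which is 21 full-or-partial €500 increments; reduction = 21 × €225 = €4,725, leaving €3,262.
Lost: €4,387 − €3,262 = €1,125.

€1,125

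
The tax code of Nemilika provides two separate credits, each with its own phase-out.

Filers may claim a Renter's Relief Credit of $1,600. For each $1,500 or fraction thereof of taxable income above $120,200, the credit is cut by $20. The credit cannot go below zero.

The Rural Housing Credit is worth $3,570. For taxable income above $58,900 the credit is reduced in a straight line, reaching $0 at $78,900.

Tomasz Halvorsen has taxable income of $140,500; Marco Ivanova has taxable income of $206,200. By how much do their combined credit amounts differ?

$880

Tomasz ($140,500): Renter's Relief Credit: income exceeds $120,200 by $20,300, which is 14 full-or-partial $1,500 increments; reduction = 14 × $20 = $280, leaving $1,320. Rural Housing Credit: $140,500 is at or above $78,900, so the credit is $0. total $1,320 + $0 = $1,320
Marco ($206,200): Renter's Relief Credit: income exceeds $120,200 by $86,000, which is 58 full-or-partial $1,500 increments; reduction = 58 × $20 = $1,160, leaving $440. Rural Housing Credit: $206,200 is at or above $78,900, so the credit is $0. total $440 + $0 = $440
Difference: |$1,320 − $440| = $880.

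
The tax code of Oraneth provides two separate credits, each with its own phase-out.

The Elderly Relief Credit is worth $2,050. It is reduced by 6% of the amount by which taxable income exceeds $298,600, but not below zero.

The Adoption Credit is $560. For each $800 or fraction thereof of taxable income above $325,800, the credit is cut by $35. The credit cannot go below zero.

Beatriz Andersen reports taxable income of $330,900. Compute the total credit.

$427

Elderly Relief Credit: 6% of the $32,300 excess over $298,600 is $1,938; credit = $2,050 − $1,938 = $112.
Adoption Credit: income exceeds $325,800 by $5,100, which is 7 full-or-partial $800 increments; reduction = 7 × $35 = $245, leaving $315.
Total: $112 + $315 = $427.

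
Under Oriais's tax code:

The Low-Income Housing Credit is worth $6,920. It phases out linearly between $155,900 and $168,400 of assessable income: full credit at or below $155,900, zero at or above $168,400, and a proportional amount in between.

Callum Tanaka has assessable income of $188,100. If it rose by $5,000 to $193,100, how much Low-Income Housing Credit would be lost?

At $188,100 — $188,100 is at or above $168,400, so the credit is $0.
At $193,100 — $193,100 is at or above $168,400, so the credit is $0.
Lost: $0 − $0 = $0.

$0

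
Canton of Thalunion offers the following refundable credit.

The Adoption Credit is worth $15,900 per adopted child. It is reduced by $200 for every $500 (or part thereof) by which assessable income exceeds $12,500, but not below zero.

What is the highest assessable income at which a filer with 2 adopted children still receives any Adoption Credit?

Full credit = 2 × $15,900 = $31,800.
After 158 increments the reduction is 158 × $200 = $31,600, leaving $200; one more increment wipes it out. Increment 158 ends at excess 158 × $500 = $79,000, so the highest qualifying income is $12,500 + $79,000 = $91,500.

$91,500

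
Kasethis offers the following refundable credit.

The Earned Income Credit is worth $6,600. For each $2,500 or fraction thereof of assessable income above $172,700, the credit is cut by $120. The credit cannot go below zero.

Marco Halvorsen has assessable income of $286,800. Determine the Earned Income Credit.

$1,080

Earned Income Credit: income exceeds $172,700 by $114,100, which is 46 full-or-partial $2,500 increments; reduction = 46 × $120 = $5,520, leaving $1,080.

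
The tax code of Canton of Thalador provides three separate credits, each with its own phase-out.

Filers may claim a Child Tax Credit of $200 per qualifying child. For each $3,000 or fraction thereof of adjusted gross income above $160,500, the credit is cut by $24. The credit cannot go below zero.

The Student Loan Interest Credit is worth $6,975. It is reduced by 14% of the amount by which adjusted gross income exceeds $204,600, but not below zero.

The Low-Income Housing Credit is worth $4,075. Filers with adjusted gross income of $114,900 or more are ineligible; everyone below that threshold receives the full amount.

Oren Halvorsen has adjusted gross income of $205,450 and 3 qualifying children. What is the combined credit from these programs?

$7,096

Child Tax Credit: base = 3 × $200 = $600. income exceeds $160,500 by $44,950, which is 15 full-or-partial $3,000 increments; reduction = 15 × $24 = $360, leaving $240.
Student Loan Interest Credit: 14% of the $850 excess over $204,600 is $119; credit = $6,975 − $119 = $6,856.
Low-Income Housing Credit: $205,450 meets or exceeds the $114,900 cutoff, so the credit is $0.
Total: $240 + $6,856 + $0 = $7,096.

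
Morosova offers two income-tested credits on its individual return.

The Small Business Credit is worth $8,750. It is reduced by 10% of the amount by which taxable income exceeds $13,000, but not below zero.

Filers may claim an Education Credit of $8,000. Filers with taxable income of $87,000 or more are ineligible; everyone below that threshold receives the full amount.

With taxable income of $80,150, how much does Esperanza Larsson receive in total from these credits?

Small Business Credit: 10% of the $67,150 excess over $13,000 is $6,715; credit = $8,750 − $6,715 = $2,035.
Education Credit: $80,150 is below the $87,000 cutoff, so the full $8,000 applies.
Total: $2,035 + $8,000 = $10,035.

$10,035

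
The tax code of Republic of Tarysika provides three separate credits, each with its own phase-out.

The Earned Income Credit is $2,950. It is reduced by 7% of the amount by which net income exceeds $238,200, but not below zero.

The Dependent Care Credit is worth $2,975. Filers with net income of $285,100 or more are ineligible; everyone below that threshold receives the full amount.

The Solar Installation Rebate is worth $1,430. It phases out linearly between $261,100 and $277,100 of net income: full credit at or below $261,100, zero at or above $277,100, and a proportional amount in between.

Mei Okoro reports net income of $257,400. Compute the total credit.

Earned Income Credit: 7% of the $19,200 excess over $238,200 is $1,344; credit = $2,950 − $1,344 = $1,606.
Dependent Care Credit: $257,400 is below the $285,100 cutoff, so the full $2,975 applies.
Solar Installation Rebate: $257,400 is at or below the $261,100 threshold, so the full $1,430 applies.
Total: $1,606 + $2,975 + $1,430 = $6,011.

$6,011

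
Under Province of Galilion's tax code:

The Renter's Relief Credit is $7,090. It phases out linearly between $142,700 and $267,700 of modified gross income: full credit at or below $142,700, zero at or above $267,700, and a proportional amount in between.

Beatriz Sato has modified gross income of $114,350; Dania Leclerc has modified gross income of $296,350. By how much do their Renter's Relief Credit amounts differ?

Beatriz ($114,350): Renter's Relief Credit: $114,350 is at or below the $142,700 threshold, so the full $7,090 applies.
Dania ($296,350): Renter's Relief Credit: $296,350 is at or above $267,700, so the credit is $0.
Difference: |$7,090 − $0| = $7,090.

$7,090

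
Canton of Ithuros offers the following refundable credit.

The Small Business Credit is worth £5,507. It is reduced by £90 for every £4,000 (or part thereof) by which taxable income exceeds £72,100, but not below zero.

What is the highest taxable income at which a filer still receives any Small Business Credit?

After 61 increments the reduction is 61 × £90 = £5,490, leaving £17; one more increment wipes it out. Increment 61 ends at excess 61 × £4,000 = £244,000, so the highest qualifying income is £72,100 + £244,000 = £316,100.

£316,100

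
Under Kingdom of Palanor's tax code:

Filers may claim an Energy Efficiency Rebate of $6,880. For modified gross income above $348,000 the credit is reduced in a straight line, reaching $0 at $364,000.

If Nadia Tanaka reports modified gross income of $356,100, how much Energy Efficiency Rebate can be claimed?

$3,397

Energy Efficiency Rebate: $356,100 is $8,100 into a $16,000 phase-out range, leaving 7,900/16,000 of the credit: $6,880 × 7,900/16,000 = $3,397.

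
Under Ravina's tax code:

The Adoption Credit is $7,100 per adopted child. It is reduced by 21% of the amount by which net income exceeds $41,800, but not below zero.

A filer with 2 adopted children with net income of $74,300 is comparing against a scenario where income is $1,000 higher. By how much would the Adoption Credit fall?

$210

At $74,300 — base = 2 × $7,100 = $14,200. 21% of the $32,500 excess over $41,800 is $6,825; credit = $14,200 − $6,825 = $7,375.
At $75,300 — base = 2 × $7,100 = $14,200. 21% of the $33,500 excess over $41,800 is $7,035; credit = $14,200 − $7,035 = $7,165.
Lost: $7,375 − $7,165 = $210.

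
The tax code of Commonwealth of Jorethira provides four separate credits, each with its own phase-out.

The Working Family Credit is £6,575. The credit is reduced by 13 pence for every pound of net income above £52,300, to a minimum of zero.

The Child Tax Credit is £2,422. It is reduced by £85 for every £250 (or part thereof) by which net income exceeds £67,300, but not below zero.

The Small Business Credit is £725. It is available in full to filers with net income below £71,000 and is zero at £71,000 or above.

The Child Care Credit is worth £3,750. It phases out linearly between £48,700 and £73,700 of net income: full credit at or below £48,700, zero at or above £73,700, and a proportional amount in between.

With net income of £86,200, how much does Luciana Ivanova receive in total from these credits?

Working Family Credit: 13% of the £33,900 excess over £52,300 is £4,407; credit = £6,575 − £4,407 = £2,168.
Child Tax Credit: income exceeds £67,300 by £18,900 → 76 increments × £85 = £6,460 ≥ base, so the credit is £0.
Small Business Credit: £86,200 meets or exceeds the £71,000 cutoff, so the credit is £0.
Child Care Credit: £86,200 is at or above £73,700, so the credit is £0.
Total: £2,168 + £0 + £0 + £0 = £2,168.

£2,168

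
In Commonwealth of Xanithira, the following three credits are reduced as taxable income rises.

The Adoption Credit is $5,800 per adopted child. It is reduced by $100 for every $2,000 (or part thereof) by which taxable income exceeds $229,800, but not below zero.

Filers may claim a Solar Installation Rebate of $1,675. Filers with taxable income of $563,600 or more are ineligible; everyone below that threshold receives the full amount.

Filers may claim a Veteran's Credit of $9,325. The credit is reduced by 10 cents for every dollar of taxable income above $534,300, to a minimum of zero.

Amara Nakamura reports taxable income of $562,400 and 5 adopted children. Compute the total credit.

Adoption Credit: base = 5 × $5,800 = $29,000. income exceeds $229,800 by $332,600, which is 167 full-or-partial $2,000 increments; reduction = 167 × $100 = $16,700, leaving $12,300.
Solar Installation Rebate: $562,400 is below the $563,600 cutoff, so the full $1,675 applies.
Veteran's Credit: 10% of the $28,100 excess over $534,300 is $2,810; credit = $9,325 − $2,810 = $6,515.
Total: $12,300 + $1,675 + $6,515 = $20,490.

$20,490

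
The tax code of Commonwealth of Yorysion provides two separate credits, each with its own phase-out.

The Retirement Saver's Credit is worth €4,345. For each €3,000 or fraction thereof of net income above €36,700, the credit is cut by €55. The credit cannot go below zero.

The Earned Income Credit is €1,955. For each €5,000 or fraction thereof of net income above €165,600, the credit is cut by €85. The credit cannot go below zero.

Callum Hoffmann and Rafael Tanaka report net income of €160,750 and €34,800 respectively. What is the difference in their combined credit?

€2,310

Callum (€160,750): Retirement Saver's Credit: income exceeds €36,700 by €124,050, which is 42 full-or-partial €3,000 increments; reduction = 42 × €55 = €2,310, leaving €2,035. Earned Income Credit: €160,750 is at or below the €165,600 threshold, so the full €1,955 applies. total €2,035 + €1,955 = €3,990
Rafael (€34,800): Retirement Saver's Credit: €34,800 is at or below the €36,700 threshold, so the full €4,345 applies. Earned Income Credit: €34,800 is at or below the €165,600 threshold, so the full €1,955 applies. total €4,345 + €1,955 = €6,300
Difference: |€3,990 − €6,300| = €2,310.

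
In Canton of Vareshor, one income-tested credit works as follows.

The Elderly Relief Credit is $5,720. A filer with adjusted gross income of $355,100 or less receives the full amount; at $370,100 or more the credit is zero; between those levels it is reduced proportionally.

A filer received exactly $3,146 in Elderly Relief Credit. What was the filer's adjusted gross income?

$3,146 is 3,146/5,720 of the full $5,720, so 2,574/5,720 of the $15,000 range has been used: income = $355,100 + $15,000 × 2,574/5,720 = $361,850.

$361,850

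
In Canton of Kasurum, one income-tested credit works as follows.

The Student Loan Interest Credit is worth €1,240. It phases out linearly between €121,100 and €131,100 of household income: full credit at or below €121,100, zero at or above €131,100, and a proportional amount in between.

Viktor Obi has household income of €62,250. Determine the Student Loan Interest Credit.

Student Loan Interest Credit: €62,250 is at or below the €121,100 threshold, so the full €1,240 applies.

€1,240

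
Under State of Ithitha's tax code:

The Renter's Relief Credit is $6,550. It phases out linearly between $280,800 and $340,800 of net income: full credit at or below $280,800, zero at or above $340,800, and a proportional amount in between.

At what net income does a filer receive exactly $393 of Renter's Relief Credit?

$337,200

$393 is 393/6,550 of the full $6,550, so 6,157/6,550 of the $60,000 range has been used: income = $280,800 + $60,000 × 6,157/6,550 = $337,200.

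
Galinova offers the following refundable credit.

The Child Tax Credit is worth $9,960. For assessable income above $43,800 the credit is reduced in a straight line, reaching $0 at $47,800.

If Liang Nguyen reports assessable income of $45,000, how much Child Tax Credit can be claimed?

$6,972

Child Tax Credit: $45,000 is $1,200 into a $4,000 phase-out range, leaving 2,800/4,000 of the credit: $9,960 × 2,800/4,000 = $6,972.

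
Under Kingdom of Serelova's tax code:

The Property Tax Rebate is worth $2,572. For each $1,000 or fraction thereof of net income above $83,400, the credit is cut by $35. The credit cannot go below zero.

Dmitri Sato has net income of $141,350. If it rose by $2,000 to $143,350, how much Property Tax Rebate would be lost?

$70

At $141,350 — income exceeds $83,400 by $57,950, which is 58 full-or-partial $1,000 increments; reduction = 58 × $35 = $2,030, leaving $542.
At $143,350 — income exceeds $83,400 by $59,950, which is 60 full-or-partial $1,000 increments; reduction = 60 × $35 = $2,100, leaving $472.
Lost: $542 − $472 = $70.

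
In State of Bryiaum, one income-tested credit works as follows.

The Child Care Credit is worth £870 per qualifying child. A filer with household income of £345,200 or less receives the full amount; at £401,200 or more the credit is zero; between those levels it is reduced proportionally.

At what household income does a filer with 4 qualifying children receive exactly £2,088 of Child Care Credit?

£367,600

Full credit = 4 × £870 = £3,480.
£2,088 is 2,088/3,480 of the full £3,480, so 1,392/3,480 of the £56,000 range has been used: income = £345,200 + £56,000 × 1,392/3,480 = £367,600.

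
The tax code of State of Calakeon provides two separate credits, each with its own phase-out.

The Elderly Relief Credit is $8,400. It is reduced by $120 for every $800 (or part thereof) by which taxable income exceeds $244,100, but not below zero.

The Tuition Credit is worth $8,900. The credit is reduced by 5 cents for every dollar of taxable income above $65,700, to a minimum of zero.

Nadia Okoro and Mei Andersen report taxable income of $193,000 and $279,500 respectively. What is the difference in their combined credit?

$7,935

Nadia ($193,000): Elderly Relief Credit: $193,000 is at or below the $244,100 threshold, so the full $8,400 applies. Tuition Credit: 5% of the $127,300 excess over $65,700 is $6,365; credit = $8,900 − $6,365 = $2,535. total $8,400 + $2,535 = $10,935
Mei ($279,500): Elderly Relief Credit: income exceeds $244,100 by $35,400, which is 45 full-or-partial $800 increments; reduction = 45 × $120 = $5,400, leaving $3,000. Tuition Credit: 5% of the $213,800 excess over $65,700 is $10,690 ≥ base, so the credit is $0. total $3,000 + $0 = $3,000
Difference: |$10,935 − $3,000| = $7,935.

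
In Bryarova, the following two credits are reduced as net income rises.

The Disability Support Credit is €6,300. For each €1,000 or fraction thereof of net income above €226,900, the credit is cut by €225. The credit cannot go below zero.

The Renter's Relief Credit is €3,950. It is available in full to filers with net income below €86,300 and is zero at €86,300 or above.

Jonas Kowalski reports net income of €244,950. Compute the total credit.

Disability Support Credit: income exceeds €226,900 by €18,050, which is 19 full-or-partial €1,000 increments; reduction = 19 × €225 = €4,275, leaving €2,025.
Renter's Relief Credit: €244,950 meets or exceeds the €86,300 cutoff, so the credit is €0.
Total: €2,025 + €0 = €2,025.

€2,025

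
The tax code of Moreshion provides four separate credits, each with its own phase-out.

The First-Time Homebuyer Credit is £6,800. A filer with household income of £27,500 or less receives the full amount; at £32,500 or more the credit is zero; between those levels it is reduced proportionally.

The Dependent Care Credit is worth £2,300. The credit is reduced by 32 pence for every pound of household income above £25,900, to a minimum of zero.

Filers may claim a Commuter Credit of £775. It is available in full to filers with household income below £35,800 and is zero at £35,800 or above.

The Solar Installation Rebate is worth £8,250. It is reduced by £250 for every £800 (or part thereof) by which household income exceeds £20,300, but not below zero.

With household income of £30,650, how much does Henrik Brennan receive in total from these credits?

First-Time Homebuyer Credit: £30,650 is £3,150 into a £5,000 phase-out range, leaving 1,850/5,000 of the credit: £6,800 × 1,850/5,000 = £2,516.
Dependent Care Credit: 32% of the £4,750 excess over £25,900 is £1,520; credit = £2,300 − £1,520 = £780.
Commuter Credit: £30,650 is below the £35,800 cutoff, so the full £775 applies.
Solar Installation Rebate: income exceeds £20,300 by £10,350, which is 13 full-or-partial £800 increments; reduction = 13 × £250 = £3,250, leaving £5,000.
Total: £2,516 + £780 + £775 + £5,000 = £9,071.

£9,071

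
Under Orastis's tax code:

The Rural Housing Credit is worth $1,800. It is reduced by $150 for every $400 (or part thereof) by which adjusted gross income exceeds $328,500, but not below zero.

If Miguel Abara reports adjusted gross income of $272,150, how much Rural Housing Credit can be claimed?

$1,800

Rural Housing Credit: $272,150 is at or below the $328,500 threshold, so the full $1,800 applies.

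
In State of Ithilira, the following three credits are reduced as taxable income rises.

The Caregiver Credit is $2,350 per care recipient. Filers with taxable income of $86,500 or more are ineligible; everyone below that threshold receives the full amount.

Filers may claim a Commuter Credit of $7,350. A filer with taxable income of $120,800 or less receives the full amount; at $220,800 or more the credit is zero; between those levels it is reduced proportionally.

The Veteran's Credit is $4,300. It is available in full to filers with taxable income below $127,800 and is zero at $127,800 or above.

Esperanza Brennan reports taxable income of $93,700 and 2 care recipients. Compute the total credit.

Caregiver Credit: base = 2 × $2,350 = $4,700. $93,700 meets or exceeds the $86,500 cutoff, so the credit is $0.
Commuter Credit: $93,700 is at or below the $120,800 threshold, so the full $7,350 applies.
Veteran's Credit: $93,700 is below the $127,800 cutoff, so the full $4,300 applies.
Total: $0 + $7,350 + $4,300 = $11,650.

$11,650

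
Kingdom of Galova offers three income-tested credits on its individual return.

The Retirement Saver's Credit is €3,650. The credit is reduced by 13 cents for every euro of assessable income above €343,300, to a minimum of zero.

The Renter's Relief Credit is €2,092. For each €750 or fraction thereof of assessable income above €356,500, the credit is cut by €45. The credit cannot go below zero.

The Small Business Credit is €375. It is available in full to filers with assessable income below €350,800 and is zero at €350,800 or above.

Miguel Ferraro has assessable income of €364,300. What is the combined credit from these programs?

€2,517

Retirement Saver's Credit: 13% of the €21,000 excess over €343,300 is €2,730; credit = €3,650 − €2,730 = €920.
Renter's Relief Credit: income exceeds €356,500 by €7,800, which is 11 full-or-partial €750 increments; reduction = 11 × €45 = €495, leaving €1,597.
Small Business Credit: €364,300 meets or exceeds the €350,800 cutoff, so the credit is €0.
Total: €920 + €1,597 + €0 = €2,517.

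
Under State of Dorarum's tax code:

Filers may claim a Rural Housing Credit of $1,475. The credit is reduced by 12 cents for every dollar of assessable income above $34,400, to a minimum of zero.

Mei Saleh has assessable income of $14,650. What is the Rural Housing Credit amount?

$1,475

Rural Housing Credit: $14,650 is at or below the $34,400 threshold, so the full $1,475 applies.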